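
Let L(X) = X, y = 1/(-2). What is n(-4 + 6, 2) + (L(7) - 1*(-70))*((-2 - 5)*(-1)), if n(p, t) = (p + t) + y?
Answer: 1085/2 ≈ 542.50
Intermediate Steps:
y = -1/2 ≈ -0.50000
n(p, t) = -1/2 + p + t (n(p, t) = (p + t) - 1/2 = -1/2 + p + t)
n(-4 + 6, 2) + (L(7) - 1*(-70))*((-2 - 5)*(-1)) = (-1/2 + (-4 + 6) + 2) + (7 - 1*(-70))*((-2 - 5)*(-1)) = (-1/2 + 2 + 2) + (7 + 70)*(-7*(-1)) = 7/2 + 77*7 = 7/2 + 539 = 1085/2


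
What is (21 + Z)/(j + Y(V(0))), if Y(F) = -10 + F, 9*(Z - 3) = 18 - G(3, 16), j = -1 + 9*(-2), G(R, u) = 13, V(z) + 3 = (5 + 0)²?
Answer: -221/63 ≈ -3.5079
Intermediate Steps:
V(z) = 22 (V(z) = -3 + (5 + 0)² = -3 + 5² = -3 + 25 = 22)
j = -19 (j = -1 - 18 = -19)
Z = 32/9 (Z = 3 + (18 - 1*13)/9 = 3 + (18 - 13)/9 = 3 + (⅑)*5 = 3 + 5/9 = 32/9 ≈ 3.5556)
(21 + Z)/(j + Y(V(0))) = (21 + 32/9)/(-19 + (-10 + 22)) = 221/(9*(-19 + 12)) = (221/9)/(-7) = (221/9)*(-⅐) = -221/63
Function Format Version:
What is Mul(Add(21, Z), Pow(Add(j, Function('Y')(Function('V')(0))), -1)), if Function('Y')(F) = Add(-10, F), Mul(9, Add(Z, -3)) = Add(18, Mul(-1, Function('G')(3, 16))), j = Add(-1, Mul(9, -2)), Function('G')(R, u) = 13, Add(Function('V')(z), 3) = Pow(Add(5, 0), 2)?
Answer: Rational(-221, 63) ≈ -3.5079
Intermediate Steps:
Function('V')(z) = 22 (Function('V')(z) = Add(-3, Pow(Add(5, 0), 2)) = Add(-3, Pow(5, 2)) = Add(-3, 25) = 22)
j = -19 (j = Add(-1, -18) = -19)
Z = Rational(32, 9) (Z = Add(3, Mul(Rational(1, 9), Add(18, Mul(-1, 13)))) = Add(3, Mul(Rational(1, 9), Add(18, -13))) = Add(3, Mul(Rational(1, 9), 5)) = Add(3, Rational(5, 9)) = Rational(32, 9) ≈ 3.5556)
Mul(Add(21, Z), Pow(Add(j, Function('Y')(Function('V')(0))), -1)) = Mul(Add(21, Rational(32, 9)), Pow(Add(-19, Add(-10, 22)), -1)) = Mul(Rational(221, 9), Pow(Add(-19, 12), -1)) = Mul(Rational(221, 9), Pow(-7, -1)) = Mul(Rational(221, 9), Rational(-1, 7)) = Rational(-221, 63)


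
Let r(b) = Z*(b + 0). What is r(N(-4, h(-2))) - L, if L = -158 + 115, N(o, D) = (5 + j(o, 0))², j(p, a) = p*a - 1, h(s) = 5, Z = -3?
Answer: -5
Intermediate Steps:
j(p, a) = -1 + a*p (j(p, a) = a*p - 1 = -1 + a*p)
N(o, D) = 16 (N(o, D) = (5 + (-1 + 0*o))² = (5 + (-1 + 0))² = (5 - 1)² = 4² = 16)
r(b) = -3*b (r(b) = -3*(b + 0) = -3*b)
L = -43
r(N(-4, h(-2))) - L = -3*16 - 1*(-43) = -48 + 43 = -5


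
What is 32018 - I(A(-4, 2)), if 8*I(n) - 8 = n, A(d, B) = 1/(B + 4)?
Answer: 1536815/48 ≈ 32017.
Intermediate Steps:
A(d, B) = 1/(4 + B)
I(n) = 1 + n/8
32018 - I(A(-4, 2)) = 32018 - (1 + 1/(8*(4 + 2))) = 32018 - (1 + (1/8)/6) = 32018 - (1 + (1/8)*(1/6)) = 32018 - (1 + 1/48) = 32018 - 1*49/48 = 32018 - 49/48 = 1536815/48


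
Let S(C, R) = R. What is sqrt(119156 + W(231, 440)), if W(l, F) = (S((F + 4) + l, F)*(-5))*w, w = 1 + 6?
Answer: 2*sqrt(25939) ≈ 322.11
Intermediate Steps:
w = 7
W(l, F) = -35*F (W(l, F) = (F*(-5))*7 = -5*F*7 = -35*F)
sqrt(119156 + W(231, 440)) = sqrt(119156 - 35*440) = sqrt(119156 - 15400) = sqrt(103756) = 2*sqrt(25939)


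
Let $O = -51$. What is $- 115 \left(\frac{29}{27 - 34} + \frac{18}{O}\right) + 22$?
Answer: $\frac{64143}{119} \approx 539.02$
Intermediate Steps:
$- 115 \left(\frac{29}{27 - 34} + \frac{18}{O}\right) + 22 = - 115 \left(\frac{29}{27 - 34} + \frac{18}{-51}\right) + 22 = - 115 \left(\frac{29}{-7} + 18 \left(- \frac{1}{51}\right)\right) + 22 = - 115 \left(29 \left(- \frac{1}{7}\right) - \frac{6}{17}\right) + 22 = - 115 \left(- \frac{29}{7} - \frac{6}{17}\right) + 22 = \left(-115\right) \left(- \frac{535}{119}\right) + 22 = \frac{61525}{119} + 22 = \frac{64143}{119}$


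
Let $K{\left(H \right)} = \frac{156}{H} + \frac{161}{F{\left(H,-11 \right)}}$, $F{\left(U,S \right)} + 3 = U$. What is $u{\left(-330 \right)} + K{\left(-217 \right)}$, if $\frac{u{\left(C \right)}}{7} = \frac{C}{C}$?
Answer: $\frac{264923}{47740} \approx 5.5493$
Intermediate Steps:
$u{\left(C \right)} = 7$ ($u{\left(C \right)} = 7 \frac{C}{C} = 7 \cdot 1 = 7$)
$F{\left(U,S \right)} = -3 + U$
$K{\left(H \right)} = \frac{156}{H} + \frac{161}{-3 + H}$
$u{\left(-330 \right)} + K{\left(-217 \right)} = 7 + \frac{-468 + 317 \left(-217\right)}{\left(-217\right) \left(-3 - 217\right)} = 7 - \frac{-468 - 68789}{217 \left(-220\right)} = 7 - \left(- \frac{1}{47740}\right) \left(-69257\right) = 7 - \frac{69257}{47740} = \frac{264923}{47740}$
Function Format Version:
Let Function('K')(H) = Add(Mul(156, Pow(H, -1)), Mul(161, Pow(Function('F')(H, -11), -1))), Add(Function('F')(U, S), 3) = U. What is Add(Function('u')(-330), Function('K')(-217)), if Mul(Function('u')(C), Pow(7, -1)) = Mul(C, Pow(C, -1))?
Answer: Rational(264923, 47740) ≈ 5.5493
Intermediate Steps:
Function('u')(C) = 7 (Function('u')(C) = Mul(7, Mul(C, Pow(C, -1))) = Mul(7, 1) = 7)
Function('F')(U, S) = Add(-3, U)
Function('K')(H) = Add(Mul(156, Pow(H, -1)), Mul(161, Pow(Add(-3, H), -1)))
Add(Function('u')(-330), Function('K')(-217)) = Add(7, Mul(Pow(-217, -1), Pow(Add(-3, -217), -1), Add(-468, Mul(317, -217)))) = Add(7, Mul(Rational(-1, 217), Pow(-220, -1), Add(-468, -68789))) = Add(7, Mul(Rational(-1, 217), Rational(-1, 220), -69257)) = Add(7, Rational(-69257, 47740)) = Rational(264923, 47740)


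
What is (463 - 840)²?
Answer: 142129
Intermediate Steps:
(463 - 840)² = (-377)² = 142129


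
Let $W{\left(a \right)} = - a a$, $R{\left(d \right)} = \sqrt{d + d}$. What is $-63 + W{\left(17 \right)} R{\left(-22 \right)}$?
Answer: $-63 - 578 i \sqrt{11} \approx -63.0 - 1917.0 i$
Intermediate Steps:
$R{\left(d \right)} = \sqrt{2} \sqrt{d}$ ($R{\left(d \right)} = \sqrt{2 d} = \sqrt{2} \sqrt{d}$)
$W{\left(a \right)} = - a^{2}$
$-63 + W{\left(17 \right)} R{\left(-22 \right)} = -63 + - 17^{2} \sqrt{2} \sqrt{-22} = -63 + \left(-1\right) 289 \sqrt{2} i \sqrt{22} = -63 - 289 \cdot 2 i \sqrt{11} = -63 - 578 i \sqrt{11}$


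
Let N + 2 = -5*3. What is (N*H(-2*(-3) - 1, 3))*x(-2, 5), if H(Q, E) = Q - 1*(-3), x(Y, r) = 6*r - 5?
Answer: -3400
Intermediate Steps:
x(Y, r) = -5 + 6*r
H(Q, E) = 3 + Q (H(Q, E) = Q + 3 = 3 + Q)
N = -17 (N = -2 - 5*3 = -2 - 15 = -17)
(N*H(-2*(-3) - 1, 3))*x(-2, 5) = (-17*(3 + (-2*(-3) - 1)))*(-5 + 6*5) = (-17*(3 + (6 - 1)))*(-5 + 30) = -17*(3 + 5)*25 = -17*8*25 = -136*25 = -3400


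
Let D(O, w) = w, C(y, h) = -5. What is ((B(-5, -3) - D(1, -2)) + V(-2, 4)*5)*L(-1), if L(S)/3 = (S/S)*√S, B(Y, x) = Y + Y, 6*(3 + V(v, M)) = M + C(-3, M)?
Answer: -143*I/2 ≈ -71.5*I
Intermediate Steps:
V(v, M) = -23/6 + M/6 (V(v, M) = -3 + (M - 5)/6 = -3 + (-5 + M)/6 = -3 + (-⅚ + M/6) = -23/6 + M/6)
B(Y, x) = 2*Y
L(S) = 3*√S (L(S) = 3*((S/S)*√S) = 3*(1*√S) = 3*√S)
((B(-5, -3) - D(1, -2)) + V(-2, 4)*5)*L(-1) = ((2*(-5) - 1*(-2)) + (-23/6 + (⅙)*4)*5)*(3*√(-1)) = ((-10 + 2) + (-23/6 + ⅔)*5)*(3*I) = (-8 - 19/6*5)*(3*I) = (-8 - 95/6)*(3*I) = -143*I/2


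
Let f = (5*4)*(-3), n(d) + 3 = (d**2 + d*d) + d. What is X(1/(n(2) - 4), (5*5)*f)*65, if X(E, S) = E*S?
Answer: -32500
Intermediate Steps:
n(d) = -3 + d + 2*d**2 (n(d) = -3 + ((d**2 + d*d) + d) = -3 + ((d**2 + d**2) + d) = -3 + (2*d**2 + d) = -3 + (d + 2*d**2) = -3 + d + 2*d**2)
f = -60 (f = 20*(-3) = -60)
X(1/(n(2) - 4), (5*5)*f)*65 = (((5*5)*(-60))/((-3 + 2 + 2*2**2) - 4))*65 = ((25*(-60))/((-3 + 2 + 2*4) - 4))*65 = (-1500/((-3 + 2 + 8) - 4))*65 = (-1500/(7 - 4))*65 = (-1500/3)*65 = ((1/3)*(-1500))*65 = -500*65 = -32500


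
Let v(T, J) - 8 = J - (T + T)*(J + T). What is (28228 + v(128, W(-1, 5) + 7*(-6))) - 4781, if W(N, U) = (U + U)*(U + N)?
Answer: -8803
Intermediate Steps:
W(N, U) = 2*U*(N + U) (W(N, U) = (2*U)*(N + U) = 2*U*(N + U))
v(T, J) = 8 + J - 2*T*(J + T) (v(T, J) = 8 + (J - (T + T)*(J + T)) = 8 + (J - 2*T*(J + T)) = 8 + J - 2*T*(J + T))
(28228 + v(128, W(-1, 5) + 7*(-6))) - 4781 = (28228 + (8 + (2*5*(-1 + 5) + 7*(-6)) - 2*128² - 2*(2*5*(-1 + 5) + 7*(-6))*128)) - 4781 = (28228 + (8 + (2*5*4 - 42) - 2*16384 - 2*(2*5*4 - 42)*128)) - 4781 = (28228 + (8 + (40 - 42) - 32768 - 2*(40 - 42)*128)) - 4781 = (28228 + (8 - 2 - 32768 - 2*(-2)*128)) - 4781 = (28228 + (8 - 2 - 32768 + 512)) - 4781 = (28228 - 32250) - 4781 = -4022 - 4781 = -8803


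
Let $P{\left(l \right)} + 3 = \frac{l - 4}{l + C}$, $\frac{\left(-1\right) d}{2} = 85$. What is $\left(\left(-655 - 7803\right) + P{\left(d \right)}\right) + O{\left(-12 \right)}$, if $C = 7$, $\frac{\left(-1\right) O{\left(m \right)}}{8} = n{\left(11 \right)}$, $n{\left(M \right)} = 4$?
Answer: $- \frac{1384185}{163} \approx -8491.9$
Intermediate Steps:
$O{\left(m \right)} = -32$ ($O{\left(m \right)} = \left(-8\right) 4 = -32$)
$d = -170$ ($d = \left(-2\right) 85 = -170$)
$P{\left(l \right)} = -3 + \frac{-4 + l}{7 + l}$ ($P{\left(l \right)} = -3 + \frac{l - 4}{l + 7} = -3 + \frac{-4 + l}{7 + l}$)
$\left(\left(-655 - 7803\right) + P{\left(d \right)}\right) + O{\left(-12 \right)} = \left(\left(-655 - 7803\right) + \frac{-25 - -340}{7 - 170}\right) - 32 = \left(\left(-655 - 7803\right) + \frac{-25 + 340}{-163}\right) - 32 = \left(-8458 - \frac{315}{163}\right) - 32 = - \frac{1378969}{163} - 32 = - \frac{1384185}{163}$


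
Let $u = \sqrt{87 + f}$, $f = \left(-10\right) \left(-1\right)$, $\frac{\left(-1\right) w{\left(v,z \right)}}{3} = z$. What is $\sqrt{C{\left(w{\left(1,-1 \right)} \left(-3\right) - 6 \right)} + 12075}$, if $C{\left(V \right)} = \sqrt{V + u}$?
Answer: $\sqrt{12075 + i \sqrt{15 - \sqrt{97}}} \approx 109.89 + 0.01 i$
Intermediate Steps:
$w{\left(v,z \right)} = - 3 z$
$f = 10$
$u = \sqrt{97}$ ($u = \sqrt{87 + 10} = \sqrt{97} \approx 9.8489$)
$C{\left(V \right)} = \sqrt{V + \sqrt{97}}$
$\sqrt{C{\left(w{\left(1,-1 \right)} \left(-3\right) - 6 \right)} + 12075} = \sqrt{\sqrt{\left(\left(-3\right) \left(-1\right) \left(-3\right) - 6\right) + \sqrt{97}} + 12075} = \sqrt{\sqrt{\left(3 \left(-3\right) - 6\right) + \sqrt{97}} + 12075} = \sqrt{\sqrt{\left(-9 - 6\right) + \sqrt{97}} + 12075} = \sqrt{\sqrt{-15 + \sqrt{97}} + 12075} = \sqrt{12075 + \sqrt{-15 + \sqrt{97}}}$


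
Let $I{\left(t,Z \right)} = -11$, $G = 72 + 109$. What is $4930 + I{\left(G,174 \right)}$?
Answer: $4919$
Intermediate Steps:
$G = 181$
$4930 + I{\left(G,174 \right)} = 4930 - 11 = 4919$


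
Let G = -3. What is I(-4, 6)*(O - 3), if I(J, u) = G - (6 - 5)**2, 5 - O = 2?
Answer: 0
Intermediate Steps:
O = 3 (O = 5 - 1*2 = 5 - 2 = 3)
I(J, u) = -4 (I(J, u) = -3 - (6 - 5)**2 = -3 - 1*1**2 = -3 - 1*1 = -3 - 1 = -4)
I(-4, 6)*(O - 3) = -4*(3 - 3) = -4*0 = 0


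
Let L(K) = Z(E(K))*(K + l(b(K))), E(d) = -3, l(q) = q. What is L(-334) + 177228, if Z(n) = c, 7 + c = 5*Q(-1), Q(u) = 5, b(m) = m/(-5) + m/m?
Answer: 862182/5 ≈ 1.7244e+5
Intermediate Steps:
b(m) = 1 - m/5 (b(m) = m*(-⅕) + 1 = -m/5 + 1 = 1 - m/5)
c = 18 (c = -7 + 5*5 = -7 + 25 = 18)
Z(n) = 18
L(K) = 18 + 72*K/5 (L(K) = 18*(K + (1 - K/5)) = 18*(1 + 4*K/5) = 18 + 72*K/5)
L(-334) + 177228 = (18 + (72/5)*(-334)) + 177228 = (18 - 24048/5) + 177228 = -23958/5 + 177228 = 862182/5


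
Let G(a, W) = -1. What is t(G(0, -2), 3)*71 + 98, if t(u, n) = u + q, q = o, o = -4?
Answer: -257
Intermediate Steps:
q = -4
t(u, n) = -4 + u (t(u, n) = u - 4 = -4 + u)
t(G(0, -2), 3)*71 + 98 = (-4 - 1)*71 + 98 = -5*71 + 98 = -355 + 98 = -257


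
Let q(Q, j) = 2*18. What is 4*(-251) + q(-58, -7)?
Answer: -968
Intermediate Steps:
q(Q, j) = 36
4*(-251) + q(-58, -7) = 4*(-251) + 36 = -1004 + 36 = -968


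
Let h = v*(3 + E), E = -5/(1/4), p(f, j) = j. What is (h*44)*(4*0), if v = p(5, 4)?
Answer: 0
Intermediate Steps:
v = 4
E = -20 (E = -5/(1*(¼)) = -5/¼ = -5*4 = -20)
h = -68 (h = 4*(3 - 20) = 4*(-17) = -68)
(h*44)*(4*0) = (-68*44)*(4*0) = -2992*0 = 0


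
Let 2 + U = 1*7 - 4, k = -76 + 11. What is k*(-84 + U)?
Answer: 5395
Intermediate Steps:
k = -65
U = 1 (U = -2 + (1*7 - 4) = -2 + (7 - 4) = -2 + 3 = 1)
k*(-84 + U) = -65*(-84 + 1) = -65*(-83) = 5395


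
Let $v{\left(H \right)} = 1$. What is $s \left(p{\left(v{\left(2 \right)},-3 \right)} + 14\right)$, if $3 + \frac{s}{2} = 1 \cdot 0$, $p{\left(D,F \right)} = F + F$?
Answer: $-48$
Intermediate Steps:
$p{\left(D,F \right)} = 2 F$
$s = -6$ ($s = -6 + 2 \cdot 1 \cdot 0 = -6 + 2 \cdot 0 = -6 + 0 = -6$)
$s \left(p{\left(v{\left(2 \right)},-3 \right)} + 14\right) = - 6 \left(2 \left(-3\right) + 14\right) = - 6 \left(-6 + 14\right) = \left(-6\right) 8 = -48$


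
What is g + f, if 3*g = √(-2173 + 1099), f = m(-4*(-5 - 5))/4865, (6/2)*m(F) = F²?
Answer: 320/2919 + I*√1074/3 ≈ 0.10963 + 10.924*I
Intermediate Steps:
m(F) = F²/3
f = 320/2919 (f = ((-4*(-5 - 5))²/3)/4865 = ((-4*(-10))²/3)*(1/4865) = ((⅓)*40²)*(1/4865) = ((⅓)*1600)*(1/4865) = (1600/3)*(1/4865) = 320/2919 ≈ 0.10963)
g = I*√1074/3 (g = √(-2173 + 1099)/3 = √(-1074)/3 = (I*√1074)/3 = I*√1074/3 ≈ 10.924*I)
g + f = I*√1074/3 + 320/2919 = 320/2919 + I*√1074/3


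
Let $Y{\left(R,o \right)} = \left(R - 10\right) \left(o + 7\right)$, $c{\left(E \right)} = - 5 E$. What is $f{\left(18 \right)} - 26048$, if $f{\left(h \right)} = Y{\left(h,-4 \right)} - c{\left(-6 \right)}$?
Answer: $-26054$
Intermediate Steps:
$Y{\left(R,o \right)} = \left(-10 + R\right) \left(7 + o\right)$
$f{\left(h \right)} = -60 + 3 h$ ($f{\left(h \right)} = \left(-70 - -40 + 7 h + h \left(-4\right)\right) - \left(-5\right) \left(-6\right) = \left(-70 + 40 + 7 h - 4 h\right) - 30 = \left(-30 + 3 h\right) - 30 = -60 + 3 h$)
$f{\left(18 \right)} - 26048 = \left(-60 + 3 \cdot 18\right) - 26048 = \left(-60 + 54\right) - 26048 = -6 - 26048 = -26054$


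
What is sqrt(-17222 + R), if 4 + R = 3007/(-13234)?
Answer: I*sqrt(3016980005494)/13234 ≈ 131.25*I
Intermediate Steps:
R = -55943/13234 (R = -4 + 3007/(-13234) = -4 + 3007*(-1/13234) = -4 - 3007/13234 = -55943/13234 ≈ -4.2272)
sqrt(-17222 + R) = sqrt(-17222 - 55943/13234) = sqrt(-227971891/13234) = I*sqrt(3016980005494)/13234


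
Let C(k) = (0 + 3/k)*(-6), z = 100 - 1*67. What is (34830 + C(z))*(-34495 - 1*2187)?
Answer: -14053754568/11 ≈ -1.2776e+9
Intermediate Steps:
z = 33 (z = 100 - 67 = 33)
C(k) = -18/k (C(k) = (3/k)*(-6) = -18/k)
(34830 + C(z))*(-34495 - 1*2187) = (34830 - 18/33)*(-34495 - 1*2187) = (34830 - 18*1/33)*(-34495 - 2187) = (34830 - 6/11)*(-36682) = (383124/11)*(-36682) = -14053754568/11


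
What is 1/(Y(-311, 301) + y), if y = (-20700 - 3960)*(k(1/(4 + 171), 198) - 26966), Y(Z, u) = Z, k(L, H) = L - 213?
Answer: 35/23458179083 ≈ 1.4920e-9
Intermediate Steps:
k(L, H) = -213 + L
y = 23458189968/35 (y = (-20700 - 3960)*((-213 + 1/(4 + 171)) - 26966) = -24660*((-213 + 1/175) - 26966) = -24660*(-37274/175 - 26966) = -24660*(-4756324/175) = 23458189968/35 ≈ 6.7023e+8)
1/(Y(-311, 301) + y) = 1/(-311 + 23458189968/35) = 1/(23458179083/35) = 35/23458179083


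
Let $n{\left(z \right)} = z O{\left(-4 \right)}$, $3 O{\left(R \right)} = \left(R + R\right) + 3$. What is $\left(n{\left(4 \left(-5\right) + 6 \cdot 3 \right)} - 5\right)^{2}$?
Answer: $\frac{25}{9} \approx 2.7778$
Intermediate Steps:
$O{\left(R \right)} = 1 + \frac{2 R}{3}$ ($O{\left(R \right)} = \frac{\left(R + R\right) + 3}{3} = \frac{2 R + 3}{3} = \frac{3 + 2 R}{3} = 1 + \frac{2 R}{3}$)
$n{\left(z \right)} = - \frac{5 z}{3}$ ($n{\left(z \right)} = z \left(1 + \frac{2}{3} \left(-4\right)\right) = z \left(1 - \frac{8}{3}\right) = z \left(- \frac{5}{3}\right) = - \frac{5 z}{3}$)
$\left(n{\left(4 \left(-5\right) + 6 \cdot 3 \right)} - 5\right)^{2} = \left(- \frac{5 \left(4 \left(-5\right) + 6 \cdot 3\right)}{3} - 5\right)^{2} = \left(- \frac{5 \left(-20 + 18\right)}{3} - 5\right)^{2} = \left(\left(- \frac{5}{3}\right) \left(-2\right) - 5\right)^{2} = \left(\frac{10}{3} - 5\right)^{2} = \left(- \frac{5}{3}\right)^{2} = \frac{25}{9}$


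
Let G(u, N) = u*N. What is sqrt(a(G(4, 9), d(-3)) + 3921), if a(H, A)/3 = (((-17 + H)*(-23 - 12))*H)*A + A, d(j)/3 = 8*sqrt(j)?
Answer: sqrt(3921 - 1723608*I*sqrt(3)) ≈ 1222.6 - 1221.0*I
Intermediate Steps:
G(u, N) = N*u
d(j) = 24*sqrt(j) (d(j) = 3*(8*sqrt(j)) = 24*sqrt(j))
a(H, A) = 3*A + 3*A*H*(595 - 35*H) (a(H, A) = 3*((((-17 + H)*(-23 - 12))*H)*A + A) = 3*((((-17 + H)*(-35))*H)*A + A) = 3*(((595 - 35*H)*H)*A + A) = 3*((H*(595 - 35*H))*A + A) = 3*(A*H*(595 - 35*H) + A) = 3*(A + A*H*(595 - 35*H)) = 3*A + 3*A*H*(595 - 35*H))
sqrt(a(G(4, 9), d(-3)) + 3921) = sqrt(3*(24*sqrt(-3))*(1 - 35*(9*4)**2 + 595*(9*4)) + 3921) = sqrt(3*(24*(I*sqrt(3)))*(1 - 35*36**2 + 595*36) + 3921) = sqrt(3*(24*I*sqrt(3))*(1 - 35*1296 + 21420) + 3921) = sqrt(3*(24*I*sqrt(3))*(1 - 45360 + 21420) + 3921) = sqrt(3*(24*I*sqrt(3))*(-23939) + 3921) = sqrt(-1723608*I*sqrt(3) + 3921) = sqrt(3921 - 1723608*I*sqrt(3))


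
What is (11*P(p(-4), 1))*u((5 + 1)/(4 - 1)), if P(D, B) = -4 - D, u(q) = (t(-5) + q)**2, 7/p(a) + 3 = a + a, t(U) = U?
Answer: -333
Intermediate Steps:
p(a) = 7/(-3 + 2*a) (p(a) = 7/(-3 + (a + a)) = 7/(-3 + 2*a))
u(q) = (-5 + q)**2
(11*P(p(-4), 1))*u((5 + 1)/(4 - 1)) = (11*(-4 - 7/(-3 + 2*(-4))))*(-5 + (5 + 1)/(4 - 1))**2 = (11*(-4 - 7/(-3 - 8)))*(-5 + 6/3)**2 = (11*(-4 - 7/(-11)))*(-5 + 6*(1/3))**2 = (11*(-4 - 7*(-1)/11))*(-5 + 2)**2 = (11*(-4 - 1*(-7/11)))*(-3)**2 = (11*(-4 + 7/11))*9 = (11*(-37/11))*9 = -37*9 = -333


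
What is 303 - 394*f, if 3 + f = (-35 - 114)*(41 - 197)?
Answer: -9156651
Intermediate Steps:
f = 23241 (f = -3 + (-35 - 114)*(41 - 197) = -3 - 149*(-156) = -3 + 23244 = 23241)
303 - 394*f = 303 - 394*23241 = 303 - 9156954 = -9156651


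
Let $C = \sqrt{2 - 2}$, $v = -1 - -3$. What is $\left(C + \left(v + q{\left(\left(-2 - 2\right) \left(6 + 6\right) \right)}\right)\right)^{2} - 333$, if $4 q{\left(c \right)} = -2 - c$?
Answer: $- \frac{603}{4} \approx -150.75$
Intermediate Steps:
$q{\left(c \right)} = - \frac{1}{2} - \frac{c}{4}$ ($q{\left(c \right)} = \frac{-2 - c}{4} = - \frac{1}{2} - \frac{c}{4}$)
$v = 2$ ($v = -1 + 3 = 2$)
$C = 0$ ($C = \sqrt{0} = 0$)
$\left(C + \left(v + q{\left(\left(-2 - 2\right) \left(6 + 6\right) \right)}\right)\right)^{2} - 333 = \left(0 - \left(- \frac{3}{2} + \frac{\left(-2 - 2\right) \left(6 + 6\right)}{4}\right)\right)^{2} - 333 = \left(0 - \left(- \frac{3}{2} + \frac{1}{4} \left(-4\right) 12\right)\right)^{2} - 333 = \left(0 + \left(2 - - \frac{23}{2}\right)\right)^{2} - 333 = \left(0 + \left(2 + \left(- \frac{1}{2} + 12\right)\right)\right)^{2} - 333 = \left(0 + \left(2 + \frac{23}{2}\right)\right)^{2} - 333 = \left(0 + \frac{27}{2}\right)^{2} - 333 = \left(\frac{27}{2}\right)^{2} - 333 = \frac{729}{4} - 333 = - \frac{603}{4}$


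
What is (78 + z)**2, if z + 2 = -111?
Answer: 1225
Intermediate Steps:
z = -113 (z = -2 - 111 = -113)
(78 + z)**2 = (78 - 113)**2 = (-35)**2 = 1225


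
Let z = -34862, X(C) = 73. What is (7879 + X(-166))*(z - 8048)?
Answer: -341220320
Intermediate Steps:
(7879 + X(-166))*(z - 8048) = (7879 + 73)*(-34862 - 8048) = 7952*(-42910) = -341220320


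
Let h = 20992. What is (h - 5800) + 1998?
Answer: 17190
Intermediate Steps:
(h - 5800) + 1998 = (20992 - 5800) + 1998 = 15192 + 1998 = 17190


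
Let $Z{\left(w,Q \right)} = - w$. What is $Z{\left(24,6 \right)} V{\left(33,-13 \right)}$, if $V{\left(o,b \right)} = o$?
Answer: $-792$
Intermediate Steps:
$Z{\left(24,6 \right)} V{\left(33,-13 \right)} = \left(-1\right) 24 \cdot 33 = \left(-24\right) 33 = -792$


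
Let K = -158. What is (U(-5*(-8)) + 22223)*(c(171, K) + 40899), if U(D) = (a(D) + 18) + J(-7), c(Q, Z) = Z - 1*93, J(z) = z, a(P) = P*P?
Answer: 968804432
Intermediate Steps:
a(P) = P²
c(Q, Z) = -93 + Z (c(Q, Z) = Z - 93 = -93 + Z)
U(D) = 11 + D² (U(D) = (D² + 18) - 7 = (18 + D²) - 7 = 11 + D²)
(U(-5*(-8)) + 22223)*(c(171, K) + 40899) = ((11 + (-5*(-8))²) + 22223)*((-93 - 158) + 40899) = ((11 + 40²) + 22223)*(-251 + 40899) = ((11 + 1600) + 22223)*40648 = (1611 + 22223)*40648 = 23834*40648 = 968804432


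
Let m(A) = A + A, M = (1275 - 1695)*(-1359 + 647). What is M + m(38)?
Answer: 299116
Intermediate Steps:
M = 299040 (M = -420*(-712) = 299040)
m(A) = 2*A
M + m(38) = 299040 + 2*38 = 299040 + 76 = 299116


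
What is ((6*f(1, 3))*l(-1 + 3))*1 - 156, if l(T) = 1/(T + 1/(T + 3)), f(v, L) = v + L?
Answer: -1596/11 ≈ -145.09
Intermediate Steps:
f(v, L) = L + v
l(T) = 1/(T + 1/(3 + T))
((6*f(1, 3))*l(-1 + 3))*1 - 156 = ((6*(3 + 1))*((3 + (-1 + 3))/(1 + (-1 + 3)**2 + 3*(-1 + 3))))*1 - 156 = ((6*4)*((3 + 2)/(1 + 2**2 + 3*2)))*1 - 156 = (24*(5/(1 + 4 + 6)))*1 - 156 = (24*(5/11))*1 - 156 = (120/11)*1 - 156 = 120/11 - 156 = -1596/11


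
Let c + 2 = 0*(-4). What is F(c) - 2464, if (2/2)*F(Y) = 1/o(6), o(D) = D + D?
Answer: -29567/12 ≈ -2463.9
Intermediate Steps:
o(D) = 2*D
c = -2 (c = -2 + 0*(-4) = -2 + 0 = -2)
F(Y) = 1/12 (F(Y) = 1/(2*6) = 1/12)
F(c) - 2464 = 1/12 - 2464 = -29567/12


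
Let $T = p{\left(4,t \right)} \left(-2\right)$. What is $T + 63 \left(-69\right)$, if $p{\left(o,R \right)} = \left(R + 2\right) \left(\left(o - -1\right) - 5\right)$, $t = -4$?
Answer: $-4347$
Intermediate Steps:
$p{\left(o,R \right)} = \left(-4 + o\right) \left(2 + R\right)$ ($p{\left(o,R \right)} = \left(2 + R\right) \left(\left(o + 1\right) - 5\right) = \left(2 + R\right) \left(\left(1 + o\right) - 5\right) = \left(2 + R\right) \left(-4 + o\right) = \left(-4 + o\right) \left(2 + R\right)$)
$T = 0$ ($T = \left(-8 - -16 + 2 \cdot 4 - 16\right) \left(-2\right) = \left(-8 + 16 + 8 - 16\right) \left(-2\right) = 0 \left(-2\right) = 0$)
$T + 63 \left(-69\right) = 0 + 63 \left(-69\right) = 0 - 4347 = -4347$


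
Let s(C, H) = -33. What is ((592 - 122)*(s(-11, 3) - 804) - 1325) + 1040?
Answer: -393675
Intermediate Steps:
((592 - 122)*(s(-11, 3) - 804) - 1325) + 1040 = ((592 - 122)*(-33 - 804) - 1325) + 1040 = (470*(-837) - 1325) + 1040 = (-393390 - 1325) + 1040 = -394715 + 1040 = -393675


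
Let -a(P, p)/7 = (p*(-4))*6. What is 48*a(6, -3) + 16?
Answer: -24176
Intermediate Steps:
a(P, p) = 168*p (a(P, p) = -7*p*(-4)*6 = -7*(-4*p)*6 = -(-168)*p = 168*p)
48*a(6, -3) + 16 = 48*(168*(-3)) + 16 = 48*(-504) + 16 = -24192 + 16 = -24176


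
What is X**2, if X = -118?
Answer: 13924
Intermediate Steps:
X**2 = (-118)**2 = 13924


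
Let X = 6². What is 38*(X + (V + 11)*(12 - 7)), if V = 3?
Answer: 4028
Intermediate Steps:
X = 36
38*(X + (V + 11)*(12 - 7)) = 38*(36 + (3 + 11)*(12 - 7)) = 38*(36 + 14*5) = 38*(36 + 70) = 38*106 = 4028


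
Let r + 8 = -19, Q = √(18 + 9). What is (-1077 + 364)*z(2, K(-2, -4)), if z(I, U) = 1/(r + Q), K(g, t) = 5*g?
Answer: 713/26 + 713*√3/234 ≈ 32.701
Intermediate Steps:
Q = 3*√3 (Q = √27 = 3*√3 ≈ 5.1962)
r = -27 (r = -8 - 19 = -27)
z(I, U) = 1/(-27 + 3*√3)
(-1077 + 364)*z(2, K(-2, -4)) = (-1077 + 364)*(-1/26 - √3/234) = -713*(-1/26 - √3/234) = 713/26 + 713*√3/234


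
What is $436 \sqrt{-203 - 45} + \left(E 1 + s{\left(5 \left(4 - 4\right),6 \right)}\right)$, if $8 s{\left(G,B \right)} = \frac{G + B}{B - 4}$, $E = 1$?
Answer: $\frac{11}{8} + 872 i \sqrt{62} \approx 1.375 + 6866.1 i$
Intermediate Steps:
$s{\left(G,B \right)} = \frac{B + G}{8 \left(-4 + B\right)}$ ($s{\left(G,B \right)} = \frac{\left(G + B\right) \frac{1}{B - 4}}{8} = \frac{\left(B + G\right) \frac{1}{-4 + B}}{8} = \frac{\frac{1}{-4 + B} \left(B + G\right)}{8} = \frac{B + G}{8 \left(-4 + B\right)}$)
$436 \sqrt{-203 - 45} + \left(E 1 + s{\left(5 \left(4 - 4\right),6 \right)}\right) = 436 \sqrt{-203 - 45} + \left(1 \cdot 1 + \frac{6 + 5 \left(4 - 4\right)}{8 \left(-4 + 6\right)}\right) = 436 \sqrt{-248} + \left(1 + \frac{6 + 5 \cdot 0}{8 \cdot 2}\right) = 436 \cdot 2 i \sqrt{62} + \left(1 + \frac{1}{8} \cdot \frac{1}{2} \left(6 + 0\right)\right) = 872 i \sqrt{62} + \left(1 + \frac{1}{8} \cdot \frac{1}{2} \cdot 6\right) = 872 i \sqrt{62} + \left(1 + \frac{3}{8}\right) = 872 i \sqrt{62} + \frac{11}{8} = \frac{11}{8} + 872 i \sqrt{62}$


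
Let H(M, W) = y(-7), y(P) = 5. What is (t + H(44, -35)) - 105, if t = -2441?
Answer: -2541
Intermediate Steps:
H(M, W) = 5
(t + H(44, -35)) - 105 = (-2441 + 5) - 105 = -2436 - 105 = -2541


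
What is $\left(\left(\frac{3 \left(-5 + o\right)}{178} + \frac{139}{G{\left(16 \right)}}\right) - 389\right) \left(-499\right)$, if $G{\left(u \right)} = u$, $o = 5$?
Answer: $\frac{3036415}{16} \approx 1.8978 \cdot 10^{5}$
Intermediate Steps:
$\left(\left(\frac{3 \left(-5 + o\right)}{178} + \frac{139}{G{\left(16 \right)}}\right) - 389\right) \left(-499\right) = \left(\left(\frac{3 \left(-5 + 5\right)}{178} + \frac{139}{16}\right) - 389\right) \left(-499\right) = \left(\left(3 \cdot 0 \cdot \frac{1}{178} + 139 \cdot \frac{1}{16}\right) - 389\right) \left(-499\right) = \left(\left(0 \cdot \frac{1}{178} + \frac{139}{16}\right) - 389\right) \left(-499\right) = \left(\left(0 + \frac{139}{16}\right) - 389\right) \left(-499\right) = \left(\frac{139}{16} - 389\right) \left(-499\right) = \left(- \frac{6085}{16}\right) \left(-499\right) = \frac{3036415}{16}$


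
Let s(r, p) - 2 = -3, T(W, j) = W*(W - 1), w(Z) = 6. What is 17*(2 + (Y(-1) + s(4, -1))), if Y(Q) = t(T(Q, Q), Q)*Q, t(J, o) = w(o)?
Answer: -85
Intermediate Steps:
T(W, j) = W*(-1 + W)
t(J, o) = 6
Y(Q) = 6*Q
s(r, p) = -1 (s(r, p) = 2 - 3 = -1)
17*(2 + (Y(-1) + s(4, -1))) = 17*(2 + (6*(-1) - 1)) = 17*(2 + (-6 - 1)) = 17*(2 - 7) = 17*(-5) = -85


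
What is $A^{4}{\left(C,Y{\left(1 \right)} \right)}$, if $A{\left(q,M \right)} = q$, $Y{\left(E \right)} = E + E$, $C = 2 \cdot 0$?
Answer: $0$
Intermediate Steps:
$C = 0$
$Y{\left(E \right)} = 2 E$
$A^{4}{\left(C,Y{\left(1 \right)} \right)} = 0^{4} = 0$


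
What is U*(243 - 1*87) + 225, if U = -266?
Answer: -41271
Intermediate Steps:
U*(243 - 1*87) + 225 = -266*(243 - 1*87) + 225 = -266*(243 - 87) + 225 = -266*156 + 225 = -41496 + 225 = -41271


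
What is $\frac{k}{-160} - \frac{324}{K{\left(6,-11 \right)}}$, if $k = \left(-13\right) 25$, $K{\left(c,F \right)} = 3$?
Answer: $- \frac{3391}{32} \approx -105.97$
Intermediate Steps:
$k = -325$
$\frac{k}{-160} - \frac{324}{K{\left(6,-11 \right)}} = - \frac{325}{-160} - \frac{324}{3} = \left(-325\right) \left(- \frac{1}{160}\right) - 108 = \frac{65}{32} - 108 = - \frac{3391}{32}$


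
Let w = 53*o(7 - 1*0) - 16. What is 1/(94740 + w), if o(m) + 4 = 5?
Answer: 1/94777 ≈ 1.0551e-5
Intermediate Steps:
o(m) = 1 (o(m) = -4 + 5 = 1)
w = 37 (w = 53*1 - 16 = 53 - 16 = 37)
1/(94740 + w) = 1/(94740 + 37) = 1/94777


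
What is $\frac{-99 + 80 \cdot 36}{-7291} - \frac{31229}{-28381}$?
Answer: $\frac{148763078}{206925871} \approx 0.71892$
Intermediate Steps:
$\frac{-99 + 80 \cdot 36}{-7291} - \frac{31229}{-28381} = \left(-99 + 2880\right) \left(- \frac{1}{7291}\right) - - \frac{31229}{28381} = 2781 \left(- \frac{1}{7291}\right) + \frac{31229}{28381} = - \frac{2781}{7291} + \frac{31229}{28381} = \frac{148763078}{206925871}$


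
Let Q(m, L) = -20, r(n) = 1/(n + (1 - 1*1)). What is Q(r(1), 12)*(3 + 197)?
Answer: -4000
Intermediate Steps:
r(n) = 1/n (r(n) = 1/(n + (1 - 1)) = 1/(n + 0) = 1/n)
Q(r(1), 12)*(3 + 197) = -20*(3 + 197) = -20*200 = -4000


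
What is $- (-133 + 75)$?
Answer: $58$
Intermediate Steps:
$- (-133 + 75) = \left(-1\right) \left(-58\right) = 58$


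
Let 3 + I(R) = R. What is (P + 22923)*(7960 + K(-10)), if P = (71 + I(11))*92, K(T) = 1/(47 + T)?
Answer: 8891883511/37 ≈ 2.4032e+8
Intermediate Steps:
I(R) = -3 + R
P = 7268 (P = (71 + (-3 + 11))*92 = (71 + 8)*92 = 79*92 = 7268)
(P + 22923)*(7960 + K(-10)) = (7268 + 22923)*(7960 + 1/(47 - 10)) = 30191*(7960 + 1/37) = 30191*(294521/37) = 8891883511/37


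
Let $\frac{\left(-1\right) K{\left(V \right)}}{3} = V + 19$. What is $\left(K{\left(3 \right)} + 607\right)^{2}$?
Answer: $292681$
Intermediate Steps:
$K{\left(V \right)} = -57 - 3 V$ ($K{\left(V \right)} = - 3 \left(V + 19\right) = - 3 \left(19 + V\right) = -57 - 3 V$)
$\left(K{\left(3 \right)} + 607\right)^{2} = \left(\left(-57 - 9\right) + 607\right)^{2} = \left(-66 + 607\right)^{2} = 541^{2} = 292681$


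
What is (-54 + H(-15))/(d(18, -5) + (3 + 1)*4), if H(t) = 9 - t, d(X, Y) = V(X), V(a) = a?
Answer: -15/17 ≈ -0.88235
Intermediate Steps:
d(X, Y) = X
(-54 + H(-15))/(d(18, -5) + (3 + 1)*4) = (-54 + (9 - 1*(-15)))/(18 + (3 + 1)*4) = (-54 + (9 + 15))/(18 + 4*4) = (-54 + 24)/(18 + 16) = -30/34 = -30*1/34 = -15/17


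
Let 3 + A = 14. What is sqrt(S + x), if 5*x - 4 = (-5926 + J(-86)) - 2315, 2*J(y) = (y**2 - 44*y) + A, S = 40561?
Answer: sqrt(4003270)/10 ≈ 200.08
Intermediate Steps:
A = 11 (A = -3 + 14 = 11)
J(y) = 11/2 + y**2/2 - 22*y (J(y) = ((y**2 - 44*y) + 11)/2 = (11 + y**2 - 44*y)/2 = 11/2 + y**2/2 - 22*y)
x = -5283/10 (x = 4/5 + ((-5926 + (11/2 + (1/2)*(-86)**2 - 22*(-86))) - 2315)/5 = 4/5 + ((-5926 + (11/2 + (1/2)*7396 + 1892)) - 2315)/5 = 4/5 + ((-5926 + (11/2 + 3698 + 1892)) - 2315)/5 = 4/5 + ((-5926 + 11191/2) - 2315)/5 = 4/5 + (-661/2 - 2315)/5 = 4/5 + (1/5)*(-5291/2) = 4/5 - 5291/10 = -5283/10 ≈ -528.30)
sqrt(S + x) = sqrt(40561 - 5283/10) = sqrt(400327/10) = sqrt(4003270)/10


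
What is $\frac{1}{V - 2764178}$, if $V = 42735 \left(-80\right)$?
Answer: $- \frac{1}{6182978} \approx -1.6173 \cdot 10^{-7}$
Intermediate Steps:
$V = -3418800$
$\frac{1}{V - 2764178} = \frac{1}{-3418800 - 2764178} = \frac{1}{-6182978} = - \frac{1}{6182978}$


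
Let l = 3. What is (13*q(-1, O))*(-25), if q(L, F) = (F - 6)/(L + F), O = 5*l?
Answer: -2925/14 ≈ -208.93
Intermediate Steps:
O = 15 (O = 5*3 = 15)
q(L, F) = (-6 + F)/(F + L)
(13*q(-1, O))*(-25) = (13*((-6 + 15)/(15 - 1)))*(-25) = (13*(9/14))*(-25) = (117/14)*(-25) = -2925/14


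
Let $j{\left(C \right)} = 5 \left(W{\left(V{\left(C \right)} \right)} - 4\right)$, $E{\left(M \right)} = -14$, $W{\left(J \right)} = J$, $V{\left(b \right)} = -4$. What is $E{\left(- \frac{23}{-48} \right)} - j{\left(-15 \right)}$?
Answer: $26$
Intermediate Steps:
$j{\left(C \right)} = -40$ ($j{\left(C \right)} = 5 \left(-4 - 4\right) = 5 \left(-8\right) = -40$)
$E{\left(- \frac{23}{-48} \right)} - j{\left(-15 \right)} = -14 - -40 = -14 + 40 = 26$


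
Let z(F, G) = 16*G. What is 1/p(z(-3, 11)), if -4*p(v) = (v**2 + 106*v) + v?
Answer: -1/12452 ≈ -8.0308e-5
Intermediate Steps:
p(v) = -107*v/4 - v**2/4 (p(v) = -((v**2 + 106*v) + v)/4 = -(v**2 + 107*v)/4 = -107*v/4 - v**2/4)
1/p(z(-3, 11)) = 1/(-16*11*(107 + 16*11)/4) = 1/(-1/4*176*(107 + 176)) = 1/(-1/4*176*283) = 1/(-12452) = -1/12452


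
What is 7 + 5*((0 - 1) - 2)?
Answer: -8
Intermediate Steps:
7 + 5*((0 - 1) - 2) = 7 + 5*(-1 - 2) = 7 + 5*(-3) = 7 - 15 = -8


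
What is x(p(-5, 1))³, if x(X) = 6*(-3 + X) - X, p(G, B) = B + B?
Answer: -512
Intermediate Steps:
p(G, B) = 2*B
x(X) = -18 + 5*X (x(X) = (-18 + 6*X) - X = -18 + 5*X)
x(p(-5, 1))³ = (-18 + 5*(2*1))³ = (-18 + 5*2)³ = (-18 + 10)³ = (-8)³ = -512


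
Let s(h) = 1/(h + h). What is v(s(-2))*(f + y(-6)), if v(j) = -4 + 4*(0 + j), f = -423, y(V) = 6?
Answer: 2085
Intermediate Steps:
s(h) = 1/(2*h)
v(j) = -4 + 4*j
v(s(-2))*(f + y(-6)) = (-4 + 4*((1/2)/(-2)))*(-423 + 6) = (-4 + 4*((1/2)*(-1/2)))*(-417) = (-4 + 4*(-1/4))*(-417) = (-4 - 1)*(-417) = -5*(-417) = 2085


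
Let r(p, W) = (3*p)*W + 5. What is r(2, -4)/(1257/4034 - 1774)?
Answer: 76646/7155059 ≈ 0.010712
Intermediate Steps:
r(p, W) = 5 + 3*W*p (r(p, W) = 3*W*p + 5 = 5 + 3*W*p)
r(2, -4)/(1257/4034 - 1774) = (5 + 3*(-4)*2)/(1257/4034 - 1774) = (5 - 24)/(1257*(1/4034) - 1774) = -19/(1257/4034 - 1774) = -19/(-7155059/4034) = -19*(-4034/7155059) = 76646/7155059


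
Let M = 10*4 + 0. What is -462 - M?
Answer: -502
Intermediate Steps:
M = 40 (M = 40 + 0 = 40)
-462 - M = -462 - 1*40 = -462 - 40 = -502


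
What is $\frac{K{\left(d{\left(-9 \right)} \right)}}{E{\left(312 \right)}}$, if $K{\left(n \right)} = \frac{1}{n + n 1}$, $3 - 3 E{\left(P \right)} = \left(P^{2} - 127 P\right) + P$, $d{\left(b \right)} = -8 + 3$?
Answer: $\frac{1}{193430} \approx 5.1698 \cdot 10^{-6}$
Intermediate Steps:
$d{\left(b \right)} = -5$
$E{\left(P \right)} = 1 + 42 P - \frac{P^{2}}{3}$ ($E{\left(P \right)} = 1 - \frac{\left(P^{2} - 127 P\right) + P}{3} = 1 - \frac{P^{2} - 126 P}{3} = 1 - \left(- 42 P + \frac{P^{2}}{3}\right) = 1 + 42 P - \frac{P^{2}}{3}$)
$K{\left(n \right)} = \frac{1}{2 n}$ ($K{\left(n \right)} = \frac{1}{n + n} = \frac{1}{2 n}$)
$\frac{K{\left(d{\left(-9 \right)} \right)}}{E{\left(312 \right)}} = \frac{\frac{1}{2} \frac{1}{-5}}{1 + 42 \cdot 312 - \frac{312^{2}}{3}} = \frac{\frac{1}{2} \left(- \frac{1}{5}\right)}{1 + 13104 - 32448} = - \frac{1}{10 \left(1 + 13104 - 32448\right)} = - \frac{1}{10 \left(-19343\right)} = \left(- \frac{1}{10}\right) \left(- \frac{1}{19343}\right) = \frac{1}{193430}$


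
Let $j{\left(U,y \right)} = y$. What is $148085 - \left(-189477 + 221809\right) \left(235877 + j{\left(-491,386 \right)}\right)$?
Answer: $-7638707231$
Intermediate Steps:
$148085 - \left(-189477 + 221809\right) \left(235877 + j{\left(-491,386 \right)}\right) = 148085 - \left(-189477 + 221809\right) \left(235877 + 386\right) = 148085 - 32332 \cdot 236263 = 148085 - 7638855316 = -7638707231$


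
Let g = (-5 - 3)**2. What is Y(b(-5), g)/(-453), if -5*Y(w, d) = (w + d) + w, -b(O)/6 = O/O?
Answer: 52/2265 ≈ 0.022958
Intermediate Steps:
g = 64 (g = (-8)**2 = 64)
b(O) = -6 (b(O) = -6*O/O = -6*1 = -6)
Y(w, d) = -2*w/5 - d/5 (Y(w, d) = -((w + d) + w)/5 = -((d + w) + w)/5 = -(d + 2*w)/5 = -2*w/5 - d/5)
Y(b(-5), g)/(-453) = (-2/5*(-6) - 1/5*64)/(-453) = (12/5 - 64/5)*(-1/453) = -52/5*(-1/453) = 52/2265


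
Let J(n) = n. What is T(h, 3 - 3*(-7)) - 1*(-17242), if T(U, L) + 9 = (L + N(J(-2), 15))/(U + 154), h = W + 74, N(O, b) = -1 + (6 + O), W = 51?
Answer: 534226/31 ≈ 17233.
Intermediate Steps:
N(O, b) = 5 + O
h = 125 (h = 51 + 74 = 125)
T(U, L) = -9 + (3 + L)/(154 + U) (T(U, L) = -9 + (L + (5 - 2))/(U + 154) = -9 + (L + 3)/(154 + U) = -9 + (3 + L)/(154 + U))
T(h, 3 - 3*(-7)) - 1*(-17242) = (-1383 + (3 - 3*(-7)) - 9*125)/(154 + 125) - 1*(-17242) = (-1383 + (3 + 21) - 1125)/279 + 17242 = (-1383 + 24 - 1125)/279 + 17242 = (1/279)*(-2484) + 17242 = -276/31 + 17242 = 534226/31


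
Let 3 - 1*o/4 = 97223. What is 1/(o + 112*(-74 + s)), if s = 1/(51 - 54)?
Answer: -3/1191616 ≈ -2.5176e-6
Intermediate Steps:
o = -388880 (o = 12 - 4*97223 = 12 - 388892 = -388880)
s = -⅓ (s = 1/(-3) = -⅓ ≈ -0.33333)
1/(o + 112*(-74 + s)) = 1/(-388880 + 112*(-74 - ⅓)) = 1/(-388880 + 112*(-223/3)) = 1/(-388880 - 24976/3) = 1/(-1191616/3) = -3/1191616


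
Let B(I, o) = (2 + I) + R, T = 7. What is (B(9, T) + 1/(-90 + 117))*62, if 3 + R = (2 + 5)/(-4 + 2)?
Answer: 7595/27 ≈ 281.30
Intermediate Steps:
R = -13/2 (R = -3 + (2 + 5)/(-4 + 2) = -3 + 7/(-2) = -3 + 7*(-1/2) = -3 - 7/2 = -13/2 ≈ -6.5000)
B(I, o) = -9/2 + I (B(I, o) = (2 + I) - 13/2 = -9/2 + I)
(B(9, T) + 1/(-90 + 117))*62 = ((-9/2 + 9) + 1/(-90 + 117))*62 = (9/2 + 1/27)*62 = (245/54)*62 = 7595/27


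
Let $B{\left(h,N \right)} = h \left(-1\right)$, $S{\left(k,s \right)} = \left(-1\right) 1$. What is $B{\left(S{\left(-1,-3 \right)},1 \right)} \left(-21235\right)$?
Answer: $-21235$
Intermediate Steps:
$S{\left(k,s \right)} = -1$
$B{\left(h,N \right)} = - h$
$B{\left(S{\left(-1,-3 \right)},1 \right)} \left(-21235\right) = \left(-1\right) \left(-1\right) \left(-21235\right) = 1 \left(-21235\right) = -21235$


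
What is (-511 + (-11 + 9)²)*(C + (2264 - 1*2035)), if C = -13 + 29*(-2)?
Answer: -80106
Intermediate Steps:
C = -71 (C = -13 - 58 = -71)
(-511 + (-11 + 9)²)*(C + (2264 - 1*2035)) = (-511 + (-11 + 9)²)*(-71 + (2264 - 1*2035)) = (-511 + (-2)²)*(-71 + (2264 - 2035)) = (-511 + 4)*(-71 + 229) = -507*158 = -80106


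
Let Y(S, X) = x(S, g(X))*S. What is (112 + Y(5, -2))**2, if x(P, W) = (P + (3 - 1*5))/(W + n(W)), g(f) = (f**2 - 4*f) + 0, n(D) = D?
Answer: 811801/64 ≈ 12684.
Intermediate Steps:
g(f) = f**2 - 4*f
x(P, W) = (-2 + P)/(2*W) (x(P, W) = (P + (3 - 1*5))/(W + W) = (P + (3 - 5))/((2*W)) = (P - 2)*(1/(2*W)) = (-2 + P)*(1/(2*W)) = (-2 + P)/(2*W))
Y(S, X) = S*(-2 + S)/(2*X*(-4 + X)) (Y(S, X) = ((-2 + S)/(2*((X*(-4 + X)))))*S = ((1/(X*(-4 + X)))*(-2 + S)/2)*S = ((-2 + S)/(2*X*(-4 + X)))*S = S*(-2 + S)/(2*X*(-4 + X)))
(112 + Y(5, -2))**2 = (112 + (1/2)*5*(-2 + 5)/(-2*(-4 - 2)))**2 = (112 + (1/2)*5*(-1/2)*3/(-6))**2 = (112 + (1/2)*5*(-1/2)*(-1/6)*3)**2 = (112 + 5/8)**2 = (901/8)**2 = 811801/64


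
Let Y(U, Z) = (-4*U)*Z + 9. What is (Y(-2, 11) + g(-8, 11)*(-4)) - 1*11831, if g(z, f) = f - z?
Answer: -11810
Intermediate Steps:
Y(U, Z) = 9 - 4*U*Z (Y(U, Z) = -4*U*Z + 9 = 9 - 4*U*Z)
(Y(-2, 11) + g(-8, 11)*(-4)) - 1*11831 = ((9 - 4*(-2)*11) + (11 - 1*(-8))*(-4)) - 1*11831 = ((9 + 88) + (11 + 8)*(-4)) - 11831 = (97 + 19*(-4)) - 11831 = (97 - 76) - 11831 = 21 - 11831 = -11810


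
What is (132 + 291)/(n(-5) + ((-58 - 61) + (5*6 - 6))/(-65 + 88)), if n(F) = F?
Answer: -3243/70 ≈ -46.329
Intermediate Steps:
(132 + 291)/(n(-5) + ((-58 - 61) + (5*6 - 6))/(-65 + 88)) = (132 + 291)/(-5 + ((-58 - 61) + (5*6 - 6))/(-65 + 88)) = 423/(-5 + (-119 + (30 - 6))/23) = 423/(-5 + (-119 + 24)*(1/23)) = 423/(-5 - 95*1/23) = 423/(-5 - 95/23) = 423/(-210/23) = 423*(-23/210) = -3243/70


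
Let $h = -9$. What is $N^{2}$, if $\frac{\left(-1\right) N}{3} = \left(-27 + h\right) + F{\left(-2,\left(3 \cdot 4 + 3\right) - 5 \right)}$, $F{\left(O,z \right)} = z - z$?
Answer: $11664$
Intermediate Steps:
$F{\left(O,z \right)} = 0$
$N = 108$ ($N = - 3 \left(\left(-27 - 9\right) + 0\right) = - 3 \left(-36 + 0\right) = \left(-3\right) \left(-36\right) = 108$)
$N^{2} = 108^{2} = 11664$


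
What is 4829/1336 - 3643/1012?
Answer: 4975/338008 ≈ 0.014719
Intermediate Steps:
4829/1336 - 3643/1012 = 4975/338008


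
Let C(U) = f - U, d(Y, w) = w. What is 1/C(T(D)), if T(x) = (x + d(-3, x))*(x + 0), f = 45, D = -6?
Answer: -1/27 ≈ -0.037037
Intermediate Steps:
T(x) = 2*x² (T(x) = (x + x)*(x + 0) = (2*x)*x = 2*x²)
C(U) = 45 - U
1/C(T(D)) = 1/(45 - 2*(-6)²) = 1/(45 - 2*36) = 1/(45 - 1*72) = 1/(45 - 72) = 1/(-27) = -1/27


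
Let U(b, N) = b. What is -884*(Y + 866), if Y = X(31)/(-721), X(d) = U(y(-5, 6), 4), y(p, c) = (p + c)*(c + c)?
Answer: -551946616/721 ≈ -7.6553e+5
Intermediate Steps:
y(p, c) = 2*c*(c + p) (y(p, c) = (c + p)*(2*c) = 2*c*(c + p))
X(d) = 12 (X(d) = 2*6*(6 - 5) = 2*6*1 = 12)
Y = -12/721 (Y = 12/(-721) = 12*(-1/721) = -12/721 ≈ -0.016644)
-884*(Y + 866) = -884*(-12/721 + 866) = -884*624374/721 = -551946616/721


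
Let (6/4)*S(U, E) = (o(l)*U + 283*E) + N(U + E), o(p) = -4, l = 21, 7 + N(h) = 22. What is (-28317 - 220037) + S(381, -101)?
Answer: -805246/3 ≈ -2.6842e+5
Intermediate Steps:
N(h) = 15 (N(h) = -7 + 22 = 15)
S(U, E) = 10 - 8*U/3 + 566*E/3 (S(U, E) = 2*((-4*U + 283*E) + 15)/3 = 2*(15 - 4*U + 283*E)/3 = 10 - 8*U/3 + 566*E/3)
(-28317 - 220037) + S(381, -101) = (-28317 - 220037) + (10 - 8/3*381 + (566/3)*(-101)) = -248354 + (10 - 1016 - 57166/3) = -248354 - 60184/3 = -805246/3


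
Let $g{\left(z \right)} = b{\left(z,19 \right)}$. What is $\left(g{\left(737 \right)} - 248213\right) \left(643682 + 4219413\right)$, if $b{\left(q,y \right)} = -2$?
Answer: $-1207093125425$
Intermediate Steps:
$g{\left(z \right)} = -2$
$\left(g{\left(737 \right)} - 248213\right) \left(643682 + 4219413\right) = \left(-2 - 248213\right) \left(643682 + 4219413\right) = \left(-248215\right) 4863095 = -1207093125425$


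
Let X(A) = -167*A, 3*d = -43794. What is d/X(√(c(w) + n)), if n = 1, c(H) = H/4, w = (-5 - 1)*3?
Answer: -14598*I*√14/1169 ≈ -46.724*I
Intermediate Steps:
w = -18 (w = -6*3 = -18)
c(H) = H/4 (c(H) = H*(¼) = H/4)
d = -14598 (d = (⅓)*(-43794) = -14598)
d/X(√(c(w) + n)) = -14598*(-1/(167*√((¼)*(-18) + 1))) = -14598*(-1/(167*√(-9/2 + 1))) = -14598*I*√14/1169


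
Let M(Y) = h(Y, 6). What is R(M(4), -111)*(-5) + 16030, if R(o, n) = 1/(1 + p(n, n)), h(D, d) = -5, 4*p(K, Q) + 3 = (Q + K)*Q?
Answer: 395027270/24643 ≈ 16030.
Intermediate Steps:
p(K, Q) = -3/4 + Q*(K + Q)/4 (p(K, Q) = -3/4 + ((Q + K)*Q)/4 = -3/4 + ((K + Q)*Q)/4 = -3/4 + (Q*(K + Q))/4 = -3/4 + Q*(K + Q)/4)
M(Y) = -5
R(o, n) = 1/(1/4 + n**2/2) (R(o, n) = 1/(1 + (-3/4 + n**2/4 + n*n/4)) = 1/(1 + (-3/4 + n**2/4 + n**2/4)) = 1/(1 + (-3/4 + n**2/2)) = 1/(1/4 + n**2/2))
R(M(4), -111)*(-5) + 16030 = (4/(1 + 2*(-111)**2))*(-5) + 16030 = (4/(1 + 2*12321))*(-5) + 16030 = (4/(1 + 24642))*(-5) + 16030 = (4/24643)*(-5) + 16030 = -20/24643 + 16030 = 395027270/24643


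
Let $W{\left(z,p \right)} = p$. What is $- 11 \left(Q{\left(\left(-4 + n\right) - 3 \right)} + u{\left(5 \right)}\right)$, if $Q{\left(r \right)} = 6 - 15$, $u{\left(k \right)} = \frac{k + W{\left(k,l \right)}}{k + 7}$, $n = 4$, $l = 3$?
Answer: $\frac{275}{3} \approx 91.667$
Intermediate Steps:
$u{\left(k \right)} = \frac{3 + k}{7 + k}$ ($u{\left(k \right)} = \frac{k + 3}{k + 7} = \frac{3 + k}{7 + k}$)
$Q{\left(r \right)} = -9$ ($Q{\left(r \right)} = 6 - 15 = -9$)
$- 11 \left(Q{\left(\left(-4 + n\right) - 3 \right)} + u{\left(5 \right)}\right) = - 11 \left(-9 + \frac{3 + 5}{7 + 5}\right) = - 11 \left(-9 + \frac{1}{12} \cdot 8\right) = - 11 \left(-9 + \frac{2}{3}\right) = \left(-11\right) \left(- \frac{25}{3}\right) = \frac{275}{3}$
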